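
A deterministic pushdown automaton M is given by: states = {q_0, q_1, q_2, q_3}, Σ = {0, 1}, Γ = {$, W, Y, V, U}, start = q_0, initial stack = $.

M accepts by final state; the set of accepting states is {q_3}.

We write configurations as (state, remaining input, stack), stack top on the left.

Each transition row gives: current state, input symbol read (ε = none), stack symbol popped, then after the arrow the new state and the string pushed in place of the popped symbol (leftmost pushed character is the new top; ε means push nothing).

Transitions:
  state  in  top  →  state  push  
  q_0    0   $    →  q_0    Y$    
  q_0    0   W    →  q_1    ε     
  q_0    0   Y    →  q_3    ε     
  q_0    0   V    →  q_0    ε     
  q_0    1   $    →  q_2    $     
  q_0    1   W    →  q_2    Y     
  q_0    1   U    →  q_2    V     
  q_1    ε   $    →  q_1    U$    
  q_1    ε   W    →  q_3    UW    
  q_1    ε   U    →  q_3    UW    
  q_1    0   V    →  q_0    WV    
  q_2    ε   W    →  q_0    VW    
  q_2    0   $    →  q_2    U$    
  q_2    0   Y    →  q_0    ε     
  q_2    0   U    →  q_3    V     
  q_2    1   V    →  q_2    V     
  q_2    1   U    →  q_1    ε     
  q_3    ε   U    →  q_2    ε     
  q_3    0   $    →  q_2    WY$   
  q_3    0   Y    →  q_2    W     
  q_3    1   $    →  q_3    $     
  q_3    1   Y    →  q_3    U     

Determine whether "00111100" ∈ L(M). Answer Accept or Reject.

(q_0, 00111100, $) ⊢ (q_0, 0111100, Y$) ⊢ (q_3, 111100, $) ⊢ (q_3, 11100, $) ⊢ (q_3, 1100, $) ⊢ (q_3, 100, $) ⊢ (q_3, 00, $) ⊢ (q_2, 0, WY$) ⊢ (q_0, 0, VWY$) ⊢ (q_0, ε, WY$)
All input consumed; state q_0 ∉ F and no further ε-move applies.

Reject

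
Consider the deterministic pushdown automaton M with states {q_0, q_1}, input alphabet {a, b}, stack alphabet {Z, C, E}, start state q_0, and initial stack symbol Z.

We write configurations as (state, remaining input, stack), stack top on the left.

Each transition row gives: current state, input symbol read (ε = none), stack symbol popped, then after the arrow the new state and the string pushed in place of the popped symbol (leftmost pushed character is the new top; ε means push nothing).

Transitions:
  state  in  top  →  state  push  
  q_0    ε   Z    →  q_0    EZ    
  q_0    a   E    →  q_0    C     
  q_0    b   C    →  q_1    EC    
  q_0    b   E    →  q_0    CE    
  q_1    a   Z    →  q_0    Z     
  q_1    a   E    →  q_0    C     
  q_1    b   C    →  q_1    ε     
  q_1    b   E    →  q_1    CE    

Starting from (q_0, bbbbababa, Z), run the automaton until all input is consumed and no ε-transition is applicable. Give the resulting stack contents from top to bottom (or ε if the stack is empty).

(q_0, bbbbababa, Z) ⊢ (q_0, bbbbababa, EZ) ⊢ (q_0, bbbababa, CEZ) ⊢ (q_1, bbababa, ECEZ) ⊢ (q_1, bababa, CECEZ) ⊢ (q_1, ababa, ECEZ) ⊢ (q_0, baba, CCEZ) ⊢ (q_1, aba, ECCEZ) ⊢ (q_0, ba, CCCEZ) ⊢ (q_1, a, ECCCEZ) ⊢ (q_0, ε, CCCCEZ)
All input consumed in state q_0 with stack CCCCEZ.

CCCCEZ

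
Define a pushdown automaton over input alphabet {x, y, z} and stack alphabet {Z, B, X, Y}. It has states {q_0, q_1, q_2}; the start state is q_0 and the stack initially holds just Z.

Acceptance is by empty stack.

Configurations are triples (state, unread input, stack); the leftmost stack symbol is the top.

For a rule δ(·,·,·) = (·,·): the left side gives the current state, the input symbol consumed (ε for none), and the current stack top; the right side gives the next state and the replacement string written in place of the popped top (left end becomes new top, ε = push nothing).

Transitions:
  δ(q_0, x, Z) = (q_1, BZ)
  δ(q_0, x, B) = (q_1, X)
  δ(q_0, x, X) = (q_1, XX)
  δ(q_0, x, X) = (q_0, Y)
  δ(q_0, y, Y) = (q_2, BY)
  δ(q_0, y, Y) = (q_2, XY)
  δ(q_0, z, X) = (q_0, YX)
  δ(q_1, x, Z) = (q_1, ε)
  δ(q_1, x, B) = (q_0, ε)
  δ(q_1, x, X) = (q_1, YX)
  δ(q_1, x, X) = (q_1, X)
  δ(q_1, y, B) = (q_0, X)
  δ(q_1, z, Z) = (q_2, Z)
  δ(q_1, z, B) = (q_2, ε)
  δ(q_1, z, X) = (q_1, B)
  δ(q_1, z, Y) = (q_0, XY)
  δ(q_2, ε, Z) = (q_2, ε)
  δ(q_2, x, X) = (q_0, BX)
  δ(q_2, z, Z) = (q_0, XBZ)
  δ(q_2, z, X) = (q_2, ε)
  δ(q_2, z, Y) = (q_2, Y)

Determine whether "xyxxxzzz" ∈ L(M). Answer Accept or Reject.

Accept

One accepting computation: (q_0, xyxxxzzz, Z) ⊢ (q_1, yxxxzzz, BZ) ⊢ (q_0, xxxzzz, XZ) ⊢ (q_1, xxzzz, XXZ) ⊢ (q_1, xzzz, XXZ) ⊢ (q_1, zzz, XXZ) ⊢ (q_1, zz, BXZ) ⊢ (q_2, z, XZ) ⊢ (q_2, ε, Z) ⊢ (q_2, ε, ε)
All input consumed and the stack is empty.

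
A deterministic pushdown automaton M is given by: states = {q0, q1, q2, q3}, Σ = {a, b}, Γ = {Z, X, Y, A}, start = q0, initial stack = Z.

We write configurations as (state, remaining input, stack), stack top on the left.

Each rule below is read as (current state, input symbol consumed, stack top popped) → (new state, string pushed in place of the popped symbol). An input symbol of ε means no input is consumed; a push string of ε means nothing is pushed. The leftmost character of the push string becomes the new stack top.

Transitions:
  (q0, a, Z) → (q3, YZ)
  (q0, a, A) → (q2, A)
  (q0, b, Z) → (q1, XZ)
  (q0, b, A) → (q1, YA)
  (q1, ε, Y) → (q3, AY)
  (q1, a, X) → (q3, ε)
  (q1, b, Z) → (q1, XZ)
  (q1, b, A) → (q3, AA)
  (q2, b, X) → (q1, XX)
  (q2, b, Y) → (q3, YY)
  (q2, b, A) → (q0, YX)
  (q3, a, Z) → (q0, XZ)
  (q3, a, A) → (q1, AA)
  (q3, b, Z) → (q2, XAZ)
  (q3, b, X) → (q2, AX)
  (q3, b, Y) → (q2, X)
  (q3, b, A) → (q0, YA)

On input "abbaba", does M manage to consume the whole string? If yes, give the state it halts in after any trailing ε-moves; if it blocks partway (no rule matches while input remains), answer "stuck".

(q0, abbaba, Z)
  read a, top Z: go to q3, push YZ → (q3, bbaba, YZ)
  read b, top Y: go to q2, push X → (q2, baba, XZ)
  read b, top X: go to q1, push XX → (q1, aba, XXZ)
  read a, top X: go to q3, push ε → (q3, ba, XZ)
  read b, top X: go to q2, push AX → (q2, a, AXZ)
No transition for (q2, a, top A); M blocks with input a remaining.

stuck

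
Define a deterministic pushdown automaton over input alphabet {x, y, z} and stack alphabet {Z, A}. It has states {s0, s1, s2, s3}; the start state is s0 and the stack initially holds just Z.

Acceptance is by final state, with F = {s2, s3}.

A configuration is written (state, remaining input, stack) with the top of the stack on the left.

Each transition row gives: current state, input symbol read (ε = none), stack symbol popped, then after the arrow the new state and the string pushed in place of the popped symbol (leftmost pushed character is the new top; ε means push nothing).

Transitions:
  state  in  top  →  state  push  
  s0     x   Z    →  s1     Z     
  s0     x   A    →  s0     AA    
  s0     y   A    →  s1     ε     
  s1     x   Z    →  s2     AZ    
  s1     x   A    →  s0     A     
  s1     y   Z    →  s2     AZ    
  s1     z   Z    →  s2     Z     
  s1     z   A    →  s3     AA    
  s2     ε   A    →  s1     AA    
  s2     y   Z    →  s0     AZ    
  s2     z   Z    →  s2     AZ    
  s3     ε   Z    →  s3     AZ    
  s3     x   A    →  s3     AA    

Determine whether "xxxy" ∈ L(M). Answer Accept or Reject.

Reject

(s0, xxxy, Z)
  read x, top Z: go to s1, push Z → (s1, xxy, Z)
  read x, top Z: go to s2, push AZ → (s2, xy, AZ)
  ε-move, top A: go to s1, push AA → (s1, xy, AAZ)
  read x, top A: go to s0, push A → (s0, y, AAZ)
  read y, top A: go to s1, push ε → (s1, ε, AZ)
All input consumed; state s1 ∉ F and no further ε-move applies.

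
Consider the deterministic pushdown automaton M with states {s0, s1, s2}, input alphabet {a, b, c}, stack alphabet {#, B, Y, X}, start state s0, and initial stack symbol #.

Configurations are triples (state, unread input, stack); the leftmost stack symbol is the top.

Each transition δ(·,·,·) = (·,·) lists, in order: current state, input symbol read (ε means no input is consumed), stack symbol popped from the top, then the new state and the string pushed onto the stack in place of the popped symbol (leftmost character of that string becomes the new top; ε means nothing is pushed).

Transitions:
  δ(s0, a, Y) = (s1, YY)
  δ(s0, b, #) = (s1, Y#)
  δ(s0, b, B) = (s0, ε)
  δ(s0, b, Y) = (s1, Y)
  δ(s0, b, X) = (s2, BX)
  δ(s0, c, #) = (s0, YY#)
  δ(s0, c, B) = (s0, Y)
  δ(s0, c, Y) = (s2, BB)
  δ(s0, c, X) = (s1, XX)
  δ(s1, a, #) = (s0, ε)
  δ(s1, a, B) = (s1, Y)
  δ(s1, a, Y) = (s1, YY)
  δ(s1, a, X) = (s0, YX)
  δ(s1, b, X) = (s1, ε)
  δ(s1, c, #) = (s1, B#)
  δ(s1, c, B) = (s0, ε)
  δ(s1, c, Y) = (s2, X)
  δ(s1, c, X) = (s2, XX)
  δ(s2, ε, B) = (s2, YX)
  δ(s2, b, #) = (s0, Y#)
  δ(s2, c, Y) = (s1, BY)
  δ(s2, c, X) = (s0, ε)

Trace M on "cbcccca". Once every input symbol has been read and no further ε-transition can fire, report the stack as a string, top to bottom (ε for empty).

(s0, cbcccca, #)
  read c, top #: go to s0, push YY# → (s0, bcccca, YY#)
  read b, top Y: go to s1, push Y → (s1, cccca, YY#)
  read c, top Y: go to s2, push X → (s2, ccca, XY#)
  read c, top X: go to s0, push ε → (s0, cca, Y#)
  read c, top Y: go to s2, push BB → (s2, ca, BB#)
  ε-move, top B: go to s2, push YX → (s2, ca, YXB#)
  read c, top Y: go to s1, push BY → (s1, a, BYXB#)
  read a, top B: go to s1, push Y → (s1, ε, YYXB#)
All input consumed in state s1 with stack YYXB#.

YYXB#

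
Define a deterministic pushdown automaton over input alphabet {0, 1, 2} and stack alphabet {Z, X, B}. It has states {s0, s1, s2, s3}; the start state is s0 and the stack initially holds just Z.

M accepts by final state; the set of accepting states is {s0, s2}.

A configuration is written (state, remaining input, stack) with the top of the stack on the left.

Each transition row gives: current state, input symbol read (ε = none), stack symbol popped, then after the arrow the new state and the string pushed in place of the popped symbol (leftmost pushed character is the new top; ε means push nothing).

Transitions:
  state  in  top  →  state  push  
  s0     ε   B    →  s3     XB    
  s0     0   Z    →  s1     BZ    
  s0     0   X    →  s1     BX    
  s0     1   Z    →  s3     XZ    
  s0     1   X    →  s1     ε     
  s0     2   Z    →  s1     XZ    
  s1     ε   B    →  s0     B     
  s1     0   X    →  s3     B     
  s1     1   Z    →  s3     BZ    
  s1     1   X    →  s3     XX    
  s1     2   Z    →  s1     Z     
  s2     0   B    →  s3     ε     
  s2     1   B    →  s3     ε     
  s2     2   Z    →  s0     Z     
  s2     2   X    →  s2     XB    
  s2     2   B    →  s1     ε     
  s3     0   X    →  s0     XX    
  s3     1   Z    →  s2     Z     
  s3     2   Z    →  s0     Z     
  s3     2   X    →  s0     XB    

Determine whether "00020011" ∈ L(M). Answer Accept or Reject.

(s0, 00020011, Z)
  read 0, top Z: go to s1, push BZ → (s1, 0020011, BZ)
  ε-move, top B: go to s0, push B → (s0, 0020011, BZ)
  ε-move, top B: go to s3, push XB → (s3, 0020011, XBZ)
  read 0, top X: go to s0, push XX → (s0, 020011, XXBZ)
  read 0, top X: go to s1, push BX → (s1, 20011, BXXBZ)
  ε-move, top B: go to s0, push B → (s0, 20011, BXXBZ)
  ε-move, top B: go to s3, push XB → (s3, 20011, XBXXBZ)
  read 2, top X: go to s0, push XB → (s0, 0011, XBBXXBZ)
  read 0, top X: go to s1, push BX → (s1, 011, BXBBXXBZ)
  ε-move, top B: go to s0, push B → (s0, 011, BXBBXXBZ)
  ε-move, top B: go to s3, push XB → (s3, 011, XBXBBXXBZ)
  read 0, top X: go to s0, push XX → (s0, 11, XXBXBBXXBZ)
  read 1, top X: go to s1, push ε → (s1, 1, XBXBBXXBZ)
  read 1, top X: go to s3, push XX → (s3, ε, XXBXBBXXBZ)
All input consumed; state s3 ∉ F and no further ε-move applies.

Reject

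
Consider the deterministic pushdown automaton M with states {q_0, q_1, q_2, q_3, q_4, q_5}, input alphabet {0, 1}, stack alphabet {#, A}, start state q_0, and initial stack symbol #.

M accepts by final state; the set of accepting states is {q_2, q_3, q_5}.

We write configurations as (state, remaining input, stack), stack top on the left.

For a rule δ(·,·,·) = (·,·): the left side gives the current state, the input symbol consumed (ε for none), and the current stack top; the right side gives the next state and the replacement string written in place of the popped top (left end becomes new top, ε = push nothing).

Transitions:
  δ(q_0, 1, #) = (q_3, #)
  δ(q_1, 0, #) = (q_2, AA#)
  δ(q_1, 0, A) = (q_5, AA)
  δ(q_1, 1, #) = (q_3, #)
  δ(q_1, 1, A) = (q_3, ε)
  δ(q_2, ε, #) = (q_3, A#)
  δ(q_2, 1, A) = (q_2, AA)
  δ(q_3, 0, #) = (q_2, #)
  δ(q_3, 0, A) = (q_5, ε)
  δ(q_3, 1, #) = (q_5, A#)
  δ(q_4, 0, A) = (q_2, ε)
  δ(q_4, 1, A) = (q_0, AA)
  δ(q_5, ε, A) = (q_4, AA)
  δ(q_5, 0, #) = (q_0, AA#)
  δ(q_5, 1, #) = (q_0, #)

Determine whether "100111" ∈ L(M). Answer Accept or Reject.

(q_0, 100111, #)
  read 1, top #: go to q_3, push # → (q_3, 00111, #)
  read 0, top #: go to q_2, push # → (q_2, 0111, #)
  ε-move, top #: go to q_3, push A# → (q_3, 0111, A#)
  read 0, top A: go to q_5, push ε → (q_5, 111, #)
  read 1, top #: go to q_0, push # → (q_0, 11, #)
  read 1, top #: go to q_3, push # → (q_3, 1, #)
  read 1, top #: go to q_5, push A# → (q_5, ε, A#)
All input consumed; state q_5 ∈ F.

Accept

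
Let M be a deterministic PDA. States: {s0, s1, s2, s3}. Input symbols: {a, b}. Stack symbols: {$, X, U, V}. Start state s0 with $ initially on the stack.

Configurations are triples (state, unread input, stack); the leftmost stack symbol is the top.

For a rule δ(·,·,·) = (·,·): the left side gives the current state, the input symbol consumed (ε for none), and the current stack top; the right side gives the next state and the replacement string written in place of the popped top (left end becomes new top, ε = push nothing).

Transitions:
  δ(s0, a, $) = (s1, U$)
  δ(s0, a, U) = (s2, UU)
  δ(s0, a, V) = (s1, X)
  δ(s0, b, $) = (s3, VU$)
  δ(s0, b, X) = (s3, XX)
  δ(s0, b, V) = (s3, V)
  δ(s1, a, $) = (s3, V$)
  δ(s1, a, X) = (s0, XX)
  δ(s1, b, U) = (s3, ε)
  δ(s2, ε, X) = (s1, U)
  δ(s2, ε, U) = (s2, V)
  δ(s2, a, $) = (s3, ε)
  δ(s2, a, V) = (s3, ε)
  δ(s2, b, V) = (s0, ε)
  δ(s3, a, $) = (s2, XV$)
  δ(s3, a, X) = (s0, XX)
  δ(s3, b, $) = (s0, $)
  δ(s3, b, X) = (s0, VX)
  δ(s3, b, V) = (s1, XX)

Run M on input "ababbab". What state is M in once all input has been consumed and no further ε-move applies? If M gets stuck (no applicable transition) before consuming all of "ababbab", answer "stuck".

(s0, ababbab, $)
  read a, top $: go to s1, push U$ → (s1, babbab, U$)
  read b, top U: go to s3, push ε → (s3, abbab, $)
  read a, top $: go to s2, push XV$ → (s2, bbab, XV$)
  ε-move, top X: go to s1, push U → (s1, bbab, UV$)
  read b, top U: go to s3, push ε → (s3, bab, V$)
  read b, top V: go to s1, push XX → (s1, ab, XX$)
  read a, top X: go to s0, push XX → (s0, b, XXX$)
  read b, top X: go to s3, push XX → (s3, ε, XXXX$)
All input consumed; M is in state s3.

s3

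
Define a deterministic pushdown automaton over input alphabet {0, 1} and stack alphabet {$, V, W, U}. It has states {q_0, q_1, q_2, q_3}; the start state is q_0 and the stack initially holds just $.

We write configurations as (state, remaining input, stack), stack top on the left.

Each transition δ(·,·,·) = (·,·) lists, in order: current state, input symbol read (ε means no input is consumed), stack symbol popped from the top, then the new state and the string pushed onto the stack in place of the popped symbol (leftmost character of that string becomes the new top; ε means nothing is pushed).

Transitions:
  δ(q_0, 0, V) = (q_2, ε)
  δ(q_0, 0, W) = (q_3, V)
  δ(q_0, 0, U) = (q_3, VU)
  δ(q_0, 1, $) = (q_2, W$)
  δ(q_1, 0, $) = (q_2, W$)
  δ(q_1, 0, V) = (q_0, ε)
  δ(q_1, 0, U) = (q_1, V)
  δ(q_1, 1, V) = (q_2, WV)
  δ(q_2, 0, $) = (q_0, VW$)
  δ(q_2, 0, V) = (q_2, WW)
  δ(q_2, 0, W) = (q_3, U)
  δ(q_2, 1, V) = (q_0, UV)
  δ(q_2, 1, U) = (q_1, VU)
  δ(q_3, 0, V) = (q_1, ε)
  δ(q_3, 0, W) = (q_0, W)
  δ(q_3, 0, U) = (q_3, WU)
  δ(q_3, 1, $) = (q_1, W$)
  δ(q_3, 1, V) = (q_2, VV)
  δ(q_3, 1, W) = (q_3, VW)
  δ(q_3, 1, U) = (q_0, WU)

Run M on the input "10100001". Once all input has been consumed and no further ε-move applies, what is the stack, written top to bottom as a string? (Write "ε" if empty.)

W$

(q_0, 10100001, $)
  read 1, top $: go to q_2, push W$ → (q_2, 0100001, W$)
  read 0, top W: go to q_3, push U → (q_3, 100001, U$)
  read 1, top U: go to q_0, push WU → (q_0, 00001, WU$)
  read 0, top W: go to q_3, push V → (q_3, 0001, VU$)
  read 0, top V: go to q_1, push ε → (q_1, 001, U$)
  read 0, top U: go to q_1, push V → (q_1, 01, V$)
  read 0, top V: go to q_0, push ε → (q_0, 1, $)
  read 1, top $: go to q_2, push W$ → (q_2, ε, W$)
All input consumed in state q_2 with stack W$.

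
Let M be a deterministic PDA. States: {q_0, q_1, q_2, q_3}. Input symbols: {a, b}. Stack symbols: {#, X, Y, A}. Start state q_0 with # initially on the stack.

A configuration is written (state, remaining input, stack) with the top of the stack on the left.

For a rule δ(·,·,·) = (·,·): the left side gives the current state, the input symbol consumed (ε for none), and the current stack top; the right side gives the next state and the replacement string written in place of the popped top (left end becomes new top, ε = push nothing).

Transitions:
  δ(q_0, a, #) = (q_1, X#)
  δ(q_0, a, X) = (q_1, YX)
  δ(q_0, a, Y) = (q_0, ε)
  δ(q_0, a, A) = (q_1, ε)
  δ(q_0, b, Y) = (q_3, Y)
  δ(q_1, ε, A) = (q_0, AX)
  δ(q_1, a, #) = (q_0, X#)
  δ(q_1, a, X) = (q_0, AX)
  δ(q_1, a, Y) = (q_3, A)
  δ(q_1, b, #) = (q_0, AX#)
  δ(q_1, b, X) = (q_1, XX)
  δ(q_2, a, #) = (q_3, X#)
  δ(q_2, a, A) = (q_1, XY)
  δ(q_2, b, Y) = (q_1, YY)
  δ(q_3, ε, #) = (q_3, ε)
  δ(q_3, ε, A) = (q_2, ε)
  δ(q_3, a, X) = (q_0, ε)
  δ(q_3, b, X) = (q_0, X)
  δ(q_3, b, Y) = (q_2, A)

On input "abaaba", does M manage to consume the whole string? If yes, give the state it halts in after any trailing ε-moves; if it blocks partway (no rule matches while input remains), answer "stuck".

q_0

(q_0, abaaba, #) ⊢ (q_1, baaba, X#) ⊢ (q_1, aaba, XX#) ⊢ (q_0, aba, AXX#) ⊢ (q_1, ba, XX#) ⊢ (q_1, a, XXX#) ⊢ (q_0, ε, AXXX#)
All input consumed; M is in state q_0.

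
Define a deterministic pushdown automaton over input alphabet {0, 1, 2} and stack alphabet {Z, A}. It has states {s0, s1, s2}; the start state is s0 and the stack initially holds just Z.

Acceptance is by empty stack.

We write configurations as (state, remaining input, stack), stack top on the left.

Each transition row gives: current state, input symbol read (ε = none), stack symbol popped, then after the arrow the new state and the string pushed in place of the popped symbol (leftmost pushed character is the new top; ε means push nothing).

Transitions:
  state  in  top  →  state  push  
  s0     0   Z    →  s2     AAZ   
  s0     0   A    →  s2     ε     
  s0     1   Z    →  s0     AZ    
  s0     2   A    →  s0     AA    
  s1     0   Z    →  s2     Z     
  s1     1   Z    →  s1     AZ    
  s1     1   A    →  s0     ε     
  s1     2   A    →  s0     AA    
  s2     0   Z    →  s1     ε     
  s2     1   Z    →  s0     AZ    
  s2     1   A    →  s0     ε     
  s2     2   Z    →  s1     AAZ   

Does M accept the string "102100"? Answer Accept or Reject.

(s0, 102100, Z)
  read 1, top Z: go to s0, push AZ → (s0, 02100, AZ)
  read 0, top A: go to s2, push ε → (s2, 2100, Z)
  read 2, top Z: go to s1, push AAZ → (s1, 100, AAZ)
  read 1, top A: go to s0, push ε → (s0, 00, AZ)
  read 0, top A: go to s2, push ε → (s2, 0, Z)
  read 0, top Z: go to s1, push ε → (s1, ε, ε)
All input consumed and the stack is empty.

Accept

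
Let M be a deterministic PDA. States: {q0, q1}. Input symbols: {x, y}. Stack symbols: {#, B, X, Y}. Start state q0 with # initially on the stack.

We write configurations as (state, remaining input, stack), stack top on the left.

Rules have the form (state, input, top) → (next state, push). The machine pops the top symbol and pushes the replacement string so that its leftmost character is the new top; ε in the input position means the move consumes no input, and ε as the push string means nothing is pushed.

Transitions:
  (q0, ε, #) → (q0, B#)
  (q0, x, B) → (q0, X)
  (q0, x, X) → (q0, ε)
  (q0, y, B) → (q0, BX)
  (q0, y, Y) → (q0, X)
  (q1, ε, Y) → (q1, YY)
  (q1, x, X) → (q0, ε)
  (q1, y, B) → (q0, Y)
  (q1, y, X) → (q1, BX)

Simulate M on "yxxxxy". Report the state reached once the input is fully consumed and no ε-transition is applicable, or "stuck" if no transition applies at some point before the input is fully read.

stuck

(q0, yxxxxy, #)
  ε-move, top #: go to q0, push B# → (q0, yxxxxy, B#)
  read y, top B: go to q0, push BX → (q0, xxxxy, BX#)
  read x, top B: go to q0, push X → (q0, xxxy, XX#)
  read x, top X: go to q0, push ε → (q0, xxy, X#)
  read x, top X: go to q0, push ε → (q0, xy, #)
  ε-move, top #: go to q0, push B# → (q0, xy, B#)
  read x, top B: go to q0, push X → (q0, y, X#)
No transition for (q0, y, top X); M blocks with input y remaining.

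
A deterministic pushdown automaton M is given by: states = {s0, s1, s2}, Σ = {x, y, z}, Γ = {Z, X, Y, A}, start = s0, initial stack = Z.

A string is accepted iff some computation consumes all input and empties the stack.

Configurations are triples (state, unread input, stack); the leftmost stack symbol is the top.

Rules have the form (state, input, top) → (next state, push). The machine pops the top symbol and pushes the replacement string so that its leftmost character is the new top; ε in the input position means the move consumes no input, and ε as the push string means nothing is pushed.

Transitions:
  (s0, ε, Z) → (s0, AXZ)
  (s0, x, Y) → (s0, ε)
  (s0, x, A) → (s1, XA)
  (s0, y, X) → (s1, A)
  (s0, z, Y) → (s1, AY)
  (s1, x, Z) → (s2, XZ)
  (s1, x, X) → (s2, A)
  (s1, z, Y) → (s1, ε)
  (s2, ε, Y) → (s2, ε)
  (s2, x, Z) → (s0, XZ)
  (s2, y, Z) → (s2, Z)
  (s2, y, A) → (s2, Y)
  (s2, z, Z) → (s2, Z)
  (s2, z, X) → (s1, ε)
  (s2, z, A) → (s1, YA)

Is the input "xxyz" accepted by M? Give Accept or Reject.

(s0, xxyz, Z) ⊢ (s0, xxyz, AXZ) ⊢ (s1, xyz, XAXZ) ⊢ (s2, yz, AAXZ) ⊢ (s2, z, YAXZ) ⊢ (s2, z, AXZ) ⊢ (s1, ε, YAXZ)
All input consumed; stack is YAXZ, not empty, and no further ε-move applies.

Reject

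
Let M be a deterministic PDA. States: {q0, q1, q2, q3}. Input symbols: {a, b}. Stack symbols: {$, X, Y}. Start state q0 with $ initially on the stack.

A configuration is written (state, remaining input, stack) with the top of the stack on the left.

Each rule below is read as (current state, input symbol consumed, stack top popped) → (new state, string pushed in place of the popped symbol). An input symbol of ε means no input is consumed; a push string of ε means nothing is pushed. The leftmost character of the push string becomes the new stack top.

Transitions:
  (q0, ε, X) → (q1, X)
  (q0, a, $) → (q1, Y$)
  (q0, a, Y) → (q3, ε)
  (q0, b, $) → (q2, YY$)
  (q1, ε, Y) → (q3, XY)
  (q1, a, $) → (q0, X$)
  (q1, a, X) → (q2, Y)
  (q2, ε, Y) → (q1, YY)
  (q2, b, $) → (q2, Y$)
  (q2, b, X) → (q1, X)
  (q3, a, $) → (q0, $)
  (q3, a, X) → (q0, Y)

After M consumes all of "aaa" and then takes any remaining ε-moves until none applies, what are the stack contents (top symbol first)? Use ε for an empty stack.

Y$

(q0, aaa, $)
  read a, top $: go to q1, push Y$ → (q1, aa, Y$)
  ε-move, top Y: go to q3, push XY → (q3, aa, XY$)
  read a, top X: go to q0, push Y → (q0, a, YY$)
  read a, top Y: go to q3, push ε → (q3, ε, Y$)
All input consumed in state q3 with stack Y$.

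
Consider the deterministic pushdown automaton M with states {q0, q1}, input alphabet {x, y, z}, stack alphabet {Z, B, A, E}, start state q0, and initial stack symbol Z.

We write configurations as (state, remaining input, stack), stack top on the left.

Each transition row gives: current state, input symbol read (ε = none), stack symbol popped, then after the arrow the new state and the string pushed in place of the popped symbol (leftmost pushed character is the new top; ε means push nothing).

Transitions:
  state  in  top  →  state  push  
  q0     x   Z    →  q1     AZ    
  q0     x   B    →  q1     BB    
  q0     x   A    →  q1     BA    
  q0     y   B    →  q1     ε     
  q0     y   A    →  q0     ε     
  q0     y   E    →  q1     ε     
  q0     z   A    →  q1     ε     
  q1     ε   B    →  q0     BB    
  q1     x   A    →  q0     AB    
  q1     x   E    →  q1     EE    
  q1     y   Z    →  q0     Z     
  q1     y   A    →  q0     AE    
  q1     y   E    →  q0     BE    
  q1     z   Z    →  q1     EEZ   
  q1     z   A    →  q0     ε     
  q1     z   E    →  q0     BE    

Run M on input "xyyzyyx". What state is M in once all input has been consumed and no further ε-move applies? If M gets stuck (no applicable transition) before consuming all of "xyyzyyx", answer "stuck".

(q0, xyyzyyx, Z)
  read x, top Z: go to q1, push AZ → (q1, yyzyyx, AZ)
  read y, top A: go to q0, push AE → (q0, yzyyx, AEZ)
  read y, top A: go to q0, push ε → (q0, zyyx, EZ)
No transition for (q0, z, top E); M blocks with input zyyx remaining.

stuck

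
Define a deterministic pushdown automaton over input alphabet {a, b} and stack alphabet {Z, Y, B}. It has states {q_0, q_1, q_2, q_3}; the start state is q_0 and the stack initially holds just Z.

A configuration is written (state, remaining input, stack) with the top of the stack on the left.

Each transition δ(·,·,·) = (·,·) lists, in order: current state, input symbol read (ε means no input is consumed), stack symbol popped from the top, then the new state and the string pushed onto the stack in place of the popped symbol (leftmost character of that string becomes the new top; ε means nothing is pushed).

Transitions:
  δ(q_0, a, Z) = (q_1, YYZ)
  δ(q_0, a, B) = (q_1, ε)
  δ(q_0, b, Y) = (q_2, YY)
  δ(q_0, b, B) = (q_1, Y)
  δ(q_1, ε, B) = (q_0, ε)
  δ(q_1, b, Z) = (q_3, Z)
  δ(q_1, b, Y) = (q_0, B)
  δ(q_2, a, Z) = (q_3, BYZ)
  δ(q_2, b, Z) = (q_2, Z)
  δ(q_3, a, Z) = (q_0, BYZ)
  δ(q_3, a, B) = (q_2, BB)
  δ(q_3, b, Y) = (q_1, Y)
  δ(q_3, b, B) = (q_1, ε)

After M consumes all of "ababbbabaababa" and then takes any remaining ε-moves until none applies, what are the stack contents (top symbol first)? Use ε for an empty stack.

BYZ

(q_0, ababbbabaababa, Z) ⊢ (q_1, babbbabaababa, YYZ) ⊢ (q_0, abbbabaababa, BYZ) ⊢ (q_1, bbbabaababa, YZ) ⊢ (q_0, bbabaababa, BZ) ⊢ (q_1, babaababa, YZ) ⊢ (q_0, abaababa, BZ) ⊢ (q_1, baababa, Z) ⊢ (q_3, aababa, Z) ⊢ (q_0, ababa, BYZ) ⊢ (q_1, baba, YZ) ⊢ (q_0, aba, BZ) ⊢ (q_1, ba, Z) ⊢ (q_3, a, Z) ⊢ (q_0, ε, BYZ)
All input consumed in state q_0 with stack BYZ.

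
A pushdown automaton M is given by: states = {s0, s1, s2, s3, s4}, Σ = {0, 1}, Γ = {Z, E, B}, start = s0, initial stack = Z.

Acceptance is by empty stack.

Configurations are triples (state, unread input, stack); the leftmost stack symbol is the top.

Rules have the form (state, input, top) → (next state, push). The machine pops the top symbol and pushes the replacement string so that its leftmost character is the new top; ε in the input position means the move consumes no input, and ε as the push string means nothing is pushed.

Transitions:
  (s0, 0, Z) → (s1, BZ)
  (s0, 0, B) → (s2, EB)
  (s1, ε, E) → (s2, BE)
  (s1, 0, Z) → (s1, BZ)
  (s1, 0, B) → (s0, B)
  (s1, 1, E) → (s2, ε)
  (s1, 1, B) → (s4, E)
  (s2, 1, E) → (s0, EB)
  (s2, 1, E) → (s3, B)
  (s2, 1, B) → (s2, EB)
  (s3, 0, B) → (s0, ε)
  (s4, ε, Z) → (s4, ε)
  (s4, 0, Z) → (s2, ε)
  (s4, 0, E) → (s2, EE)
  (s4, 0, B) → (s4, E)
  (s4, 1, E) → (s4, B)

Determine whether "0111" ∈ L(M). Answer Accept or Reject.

No computation consumes all input and empties the stack.

Reject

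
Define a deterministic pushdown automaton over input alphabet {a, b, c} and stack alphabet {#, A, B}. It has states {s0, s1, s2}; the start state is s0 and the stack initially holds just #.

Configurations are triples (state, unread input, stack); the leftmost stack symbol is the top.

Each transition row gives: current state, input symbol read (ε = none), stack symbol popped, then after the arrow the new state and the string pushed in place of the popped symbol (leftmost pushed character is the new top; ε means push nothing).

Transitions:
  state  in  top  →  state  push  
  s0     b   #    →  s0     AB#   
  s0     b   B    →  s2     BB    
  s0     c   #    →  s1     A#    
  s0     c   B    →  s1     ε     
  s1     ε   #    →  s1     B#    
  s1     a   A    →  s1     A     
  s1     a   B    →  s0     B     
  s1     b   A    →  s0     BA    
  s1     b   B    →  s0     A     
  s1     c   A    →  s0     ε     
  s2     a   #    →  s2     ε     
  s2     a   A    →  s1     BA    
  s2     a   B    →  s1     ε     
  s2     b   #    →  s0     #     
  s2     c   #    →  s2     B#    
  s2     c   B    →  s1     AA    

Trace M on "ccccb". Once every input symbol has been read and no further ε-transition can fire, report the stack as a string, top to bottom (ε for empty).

AB#

(s0, ccccb, #)
  read c, top #: go to s1, push A# → (s1, cccb, A#)
  read c, top A: go to s0, push ε → (s0, ccb, #)
  read c, top #: go to s1, push A# → (s1, cb, A#)
  read c, top A: go to s0, push ε → (s0, b, #)
  read b, top #: go to s0, push AB# → (s0, ε, AB#)
All input consumed in state s0 with stack AB#.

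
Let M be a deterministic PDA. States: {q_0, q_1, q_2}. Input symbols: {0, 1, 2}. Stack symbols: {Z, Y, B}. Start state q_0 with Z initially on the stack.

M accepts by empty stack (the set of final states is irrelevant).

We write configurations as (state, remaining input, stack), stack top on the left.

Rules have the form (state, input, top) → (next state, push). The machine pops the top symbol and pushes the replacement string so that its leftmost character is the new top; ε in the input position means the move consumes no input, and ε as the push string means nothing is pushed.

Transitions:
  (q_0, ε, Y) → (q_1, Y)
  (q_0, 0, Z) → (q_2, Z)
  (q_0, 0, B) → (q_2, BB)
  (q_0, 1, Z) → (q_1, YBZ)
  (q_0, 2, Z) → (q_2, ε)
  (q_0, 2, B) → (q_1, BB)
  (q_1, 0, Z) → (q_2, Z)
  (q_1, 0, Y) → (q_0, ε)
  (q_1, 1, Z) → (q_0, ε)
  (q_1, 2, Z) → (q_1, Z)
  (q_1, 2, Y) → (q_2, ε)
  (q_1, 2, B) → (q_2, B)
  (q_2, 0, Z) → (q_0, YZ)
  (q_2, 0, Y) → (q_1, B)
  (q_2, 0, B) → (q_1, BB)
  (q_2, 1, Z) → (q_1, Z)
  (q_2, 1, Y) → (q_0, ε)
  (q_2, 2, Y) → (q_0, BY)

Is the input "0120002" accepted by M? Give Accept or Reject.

(q_0, 0120002, Z)
  read 0, top Z: go to q_2, push Z → (q_2, 120002, Z)
  read 1, top Z: go to q_1, push Z → (q_1, 20002, Z)
  read 2, top Z: go to q_1, push Z → (q_1, 0002, Z)
  read 0, top Z: go to q_2, push Z → (q_2, 002, Z)
  read 0, top Z: go to q_0, push YZ → (q_0, 02, YZ)
  ε-move, top Y: go to q_1, push Y → (q_1, 02, YZ)
  read 0, top Y: go to q_0, push ε → (q_0, 2, Z)
  read 2, top Z: go to q_2, push ε → (q_2, ε, ε)
All input consumed and the stack is empty.

Accept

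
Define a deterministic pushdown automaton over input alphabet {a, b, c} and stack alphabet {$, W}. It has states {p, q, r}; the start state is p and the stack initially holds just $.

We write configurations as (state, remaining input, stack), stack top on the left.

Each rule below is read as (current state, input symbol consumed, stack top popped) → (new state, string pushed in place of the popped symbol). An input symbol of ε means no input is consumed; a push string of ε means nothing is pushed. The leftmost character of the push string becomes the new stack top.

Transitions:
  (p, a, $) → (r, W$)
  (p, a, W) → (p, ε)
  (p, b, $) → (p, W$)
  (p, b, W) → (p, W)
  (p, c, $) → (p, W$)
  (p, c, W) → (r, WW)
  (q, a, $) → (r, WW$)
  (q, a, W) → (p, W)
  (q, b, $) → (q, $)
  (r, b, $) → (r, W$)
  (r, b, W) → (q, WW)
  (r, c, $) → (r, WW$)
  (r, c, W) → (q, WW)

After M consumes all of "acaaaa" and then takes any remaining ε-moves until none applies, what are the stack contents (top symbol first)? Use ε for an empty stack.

W$

(p, acaaaa, $) ⊢ (r, caaaa, W$) ⊢ (q, aaaa, WW$) ⊢ (p, aaa, WW$) ⊢ (p, aa, W$) ⊢ (p, a, $) ⊢ (r, ε, W$)
All input consumed in state r with stack W$.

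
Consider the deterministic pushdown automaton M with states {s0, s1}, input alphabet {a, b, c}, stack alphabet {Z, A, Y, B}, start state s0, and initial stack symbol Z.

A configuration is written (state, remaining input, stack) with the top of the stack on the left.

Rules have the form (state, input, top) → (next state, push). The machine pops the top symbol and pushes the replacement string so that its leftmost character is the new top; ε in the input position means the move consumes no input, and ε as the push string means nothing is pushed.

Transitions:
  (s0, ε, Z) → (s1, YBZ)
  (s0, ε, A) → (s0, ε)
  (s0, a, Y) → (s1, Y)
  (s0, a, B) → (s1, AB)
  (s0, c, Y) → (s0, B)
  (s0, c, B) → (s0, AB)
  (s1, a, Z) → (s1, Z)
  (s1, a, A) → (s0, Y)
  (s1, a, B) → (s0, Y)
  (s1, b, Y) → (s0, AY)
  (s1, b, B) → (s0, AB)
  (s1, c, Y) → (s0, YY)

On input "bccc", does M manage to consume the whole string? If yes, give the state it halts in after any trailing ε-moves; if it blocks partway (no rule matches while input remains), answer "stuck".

s0

(s0, bccc, Z)
  ε-move, top Z: go to s1, push YBZ → (s1, bccc, YBZ)
  read b, top Y: go to s0, push AY → (s0, ccc, AYBZ)
  ε-move, top A: go to s0, push ε → (s0, ccc, YBZ)
  read c, top Y: go to s0, push B → (s0, cc, BBZ)
  read c, top B: go to s0, push AB → (s0, c, ABBZ)
  ε-move, top A: go to s0, push ε → (s0, c, BBZ)
  read c, top B: go to s0, push AB → (s0, ε, ABBZ)
  ε-move, top A: go to s0, push ε → (s0, ε, BBZ)
All input consumed; M is in state s0.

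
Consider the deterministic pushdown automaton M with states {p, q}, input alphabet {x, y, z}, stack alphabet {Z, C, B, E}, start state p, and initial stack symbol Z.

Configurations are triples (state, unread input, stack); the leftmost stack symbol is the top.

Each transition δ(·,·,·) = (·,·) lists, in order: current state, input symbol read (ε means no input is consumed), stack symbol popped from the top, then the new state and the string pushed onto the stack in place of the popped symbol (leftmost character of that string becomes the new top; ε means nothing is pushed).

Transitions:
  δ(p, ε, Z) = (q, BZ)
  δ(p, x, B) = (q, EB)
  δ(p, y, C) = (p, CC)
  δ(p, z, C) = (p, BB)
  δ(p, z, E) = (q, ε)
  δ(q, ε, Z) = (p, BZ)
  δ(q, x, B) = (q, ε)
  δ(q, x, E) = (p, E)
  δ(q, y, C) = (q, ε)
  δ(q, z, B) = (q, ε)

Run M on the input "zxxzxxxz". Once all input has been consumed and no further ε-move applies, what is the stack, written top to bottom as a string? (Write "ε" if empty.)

BZ

(p, zxxzxxxz, Z)
  ε-move, top Z: go to q, push BZ → (q, zxxzxxxz, BZ)
  read z, top B: go to q, push ε → (q, xxzxxxz, Z)
  ε-move, top Z: go to p, push BZ → (p, xxzxxxz, BZ)
  read x, top B: go to q, push EB → (q, xzxxxz, EBZ)
  read x, top E: go to p, push E → (p, zxxxz, EBZ)
  read z, top E: go to q, push ε → (q, xxxz, BZ)
  read x, top B: go to q, push ε → (q, xxz, Z)
  ε-move, top Z: go to p, push BZ → (p, xxz, BZ)
  read x, top B: go to q, push EB → (q, xz, EBZ)
  read x, top E: go to p, push E → (p, z, EBZ)
  read z, top E: go to q, push ε → (q, ε, BZ)
All input consumed in state q with stack BZ.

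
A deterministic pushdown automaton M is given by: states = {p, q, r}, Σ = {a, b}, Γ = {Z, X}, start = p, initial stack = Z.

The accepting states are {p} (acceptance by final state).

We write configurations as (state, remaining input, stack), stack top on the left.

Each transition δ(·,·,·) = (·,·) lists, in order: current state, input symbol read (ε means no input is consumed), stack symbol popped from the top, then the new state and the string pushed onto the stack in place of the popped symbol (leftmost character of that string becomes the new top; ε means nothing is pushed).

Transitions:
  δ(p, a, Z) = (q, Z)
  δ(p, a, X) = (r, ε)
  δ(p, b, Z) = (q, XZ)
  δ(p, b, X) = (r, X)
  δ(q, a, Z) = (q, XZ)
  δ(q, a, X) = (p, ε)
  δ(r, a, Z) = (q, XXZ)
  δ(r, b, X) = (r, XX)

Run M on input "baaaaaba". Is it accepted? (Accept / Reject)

Reject

(p, baaaaaba, Z) ⊢ (q, aaaaaba, XZ) ⊢ (p, aaaaba, Z) ⊢ (q, aaaba, Z) ⊢ (q, aaba, XZ) ⊢ (p, aba, Z) ⊢ (q, ba, Z)
No transition applies at (q, ba, Z); input not fully consumed.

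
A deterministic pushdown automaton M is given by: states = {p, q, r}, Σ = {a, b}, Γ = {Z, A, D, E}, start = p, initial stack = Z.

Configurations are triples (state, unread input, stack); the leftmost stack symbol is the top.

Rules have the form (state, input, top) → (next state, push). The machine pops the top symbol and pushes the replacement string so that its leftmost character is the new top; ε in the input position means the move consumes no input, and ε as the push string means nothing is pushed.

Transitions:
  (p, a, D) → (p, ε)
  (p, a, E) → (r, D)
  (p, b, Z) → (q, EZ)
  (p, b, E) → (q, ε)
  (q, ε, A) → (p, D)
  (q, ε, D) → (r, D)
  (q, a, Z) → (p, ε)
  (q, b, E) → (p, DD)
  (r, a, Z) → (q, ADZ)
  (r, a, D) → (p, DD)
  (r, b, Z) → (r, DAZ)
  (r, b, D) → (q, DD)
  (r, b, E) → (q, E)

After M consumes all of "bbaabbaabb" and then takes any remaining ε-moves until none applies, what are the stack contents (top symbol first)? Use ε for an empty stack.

(p, bbaabbaabb, Z)
  read b, top Z: go to q, push EZ → (q, baabbaabb, EZ)
  read b, top E: go to p, push DD → (p, aabbaabb, DDZ)
  read a, top D: go to p, push ε → (p, abbaabb, DZ)
  read a, top D: go to p, push ε → (p, bbaabb, Z)
  read b, top Z: go to q, push EZ → (q, baabb, EZ)
  read b, top E: go to p, push DD → (p, aabb, DDZ)
  read a, top D: go to p, push ε → (p, abb, DZ)
  read a, top D: go to p, push ε → (p, bb, Z)
  read b, top Z: go to q, push EZ → (q, b, EZ)
  read b, top E: go to p, push DD → (p, ε, DDZ)
All input consumed in state p with stack DDZ.

DDZ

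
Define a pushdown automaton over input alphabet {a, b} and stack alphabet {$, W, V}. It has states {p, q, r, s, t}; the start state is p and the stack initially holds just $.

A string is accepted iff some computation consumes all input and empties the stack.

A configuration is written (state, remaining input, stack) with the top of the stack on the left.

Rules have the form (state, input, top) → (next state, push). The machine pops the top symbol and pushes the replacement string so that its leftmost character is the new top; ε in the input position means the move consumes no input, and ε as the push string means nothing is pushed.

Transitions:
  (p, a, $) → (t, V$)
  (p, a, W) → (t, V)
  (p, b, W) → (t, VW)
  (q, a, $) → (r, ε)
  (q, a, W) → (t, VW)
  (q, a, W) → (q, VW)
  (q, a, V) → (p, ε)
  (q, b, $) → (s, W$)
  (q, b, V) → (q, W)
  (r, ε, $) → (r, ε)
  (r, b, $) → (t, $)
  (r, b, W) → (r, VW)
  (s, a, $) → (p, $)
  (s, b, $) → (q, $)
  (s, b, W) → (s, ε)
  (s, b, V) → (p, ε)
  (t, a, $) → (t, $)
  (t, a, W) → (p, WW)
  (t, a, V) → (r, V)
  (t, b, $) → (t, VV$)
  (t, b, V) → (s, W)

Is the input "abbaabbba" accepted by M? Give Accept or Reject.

One accepting computation: (p, abbaabbba, $) ⊢ (t, bbaabbba, V$) ⊢ (s, baabbba, W$) ⊢ (s, aabbba, $) ⊢ (p, abbba, $) ⊢ (t, bbba, V$) ⊢ (s, bba, W$) ⊢ (s, ba, $) ⊢ (q, a, $) ⊢ (r, ε, ε)
All input consumed and the stack is empty.

Accept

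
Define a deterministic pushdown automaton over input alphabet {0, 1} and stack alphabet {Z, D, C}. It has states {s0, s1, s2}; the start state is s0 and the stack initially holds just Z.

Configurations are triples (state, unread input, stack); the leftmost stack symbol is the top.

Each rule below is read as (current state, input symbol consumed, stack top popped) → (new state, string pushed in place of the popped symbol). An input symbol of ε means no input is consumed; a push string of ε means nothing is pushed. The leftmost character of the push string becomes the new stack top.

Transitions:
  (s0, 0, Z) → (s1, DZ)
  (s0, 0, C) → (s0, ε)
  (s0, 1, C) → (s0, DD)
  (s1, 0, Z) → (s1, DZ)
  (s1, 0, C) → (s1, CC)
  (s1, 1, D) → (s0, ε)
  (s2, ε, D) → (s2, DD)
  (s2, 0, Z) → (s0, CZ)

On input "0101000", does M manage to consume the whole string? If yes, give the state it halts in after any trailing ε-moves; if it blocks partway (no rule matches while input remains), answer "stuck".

(s0, 0101000, Z)
  read 0, top Z: go to s1, push DZ → (s1, 101000, DZ)
  read 1, top D: go to s0, push ε → (s0, 01000, Z)
  read 0, top Z: go to s1, push DZ → (s1, 1000, DZ)
  read 1, top D: go to s0, push ε → (s0, 000, Z)
  read 0, top Z: go to s1, push DZ → (s1, 00, DZ)
No transition for (s1, 0, top D); M blocks with input 00 remaining.

stuck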